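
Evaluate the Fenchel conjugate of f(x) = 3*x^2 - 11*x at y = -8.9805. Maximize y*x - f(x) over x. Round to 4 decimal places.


f*(y) = sup_x {y*x - a*x^2 - b*x} = sup_x {(y-b)*x - a*x^2}
FOC: (y - b) - 2a*x = 0 => x* = (y - b)/(2a)
x* = (-8.9805 + 11)/(2*3) = 0.3366
f*(-8.9805) = (y-b)^2/(4a) = (-8.9805 + 11)^2/(4*3)
= 4.0784/12 = 0.3399


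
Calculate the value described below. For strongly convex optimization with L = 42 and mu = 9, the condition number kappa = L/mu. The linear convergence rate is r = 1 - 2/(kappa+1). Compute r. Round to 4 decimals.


Step 1: Compute the condition number.
kappa = L/mu = 42/9 = 4.6667
Step 2: Compute the convergence rate.
r = 1 - 2/(kappa + 1) = 1 - 2*mu/(L + mu) = (L - mu)/(L + mu) = 33/51 = 0.6471


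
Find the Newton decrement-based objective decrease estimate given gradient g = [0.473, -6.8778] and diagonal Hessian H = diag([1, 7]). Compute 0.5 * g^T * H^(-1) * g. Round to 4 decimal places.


Step 1: H is diagonal, so H^(-1) * g = [0.473, -0.9825].
Step 2: g^T H^(-1) g = sum_i g_i^2 / H_ii
  = (0.473)^2/1 + (-6.8778)^2/7
  = 0.2237 + 6.7577 = 6.9815
Step 3: Objective decrease = 0.5 * g^T H^(-1) g = 3.4907


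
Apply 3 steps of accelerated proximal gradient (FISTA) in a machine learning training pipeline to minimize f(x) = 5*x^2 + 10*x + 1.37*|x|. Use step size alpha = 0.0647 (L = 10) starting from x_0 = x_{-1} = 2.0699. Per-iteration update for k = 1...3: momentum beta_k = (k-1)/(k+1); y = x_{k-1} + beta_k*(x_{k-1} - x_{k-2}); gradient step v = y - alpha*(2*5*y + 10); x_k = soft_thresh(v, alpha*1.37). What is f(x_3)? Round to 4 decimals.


FISTA on f(x) = 5*x^2 + 10*x + 1.37*|x|
L = 10, alpha = 0.0647
Iteration 1: beta = 0.0, y = 2.0699 + 0.0*(2.0699 - 2.0699) = 2.0699
  grad(y) = 30.699, v = y - alpha*grad = 0.0837
  prox(v) = soft_thresh(0.0837, 0.0886) = 0.0
Iteration 2: beta = 0.3333, y = 0.0 + 0.3333*(0.0 - 2.0699) = -0.69
  grad(y) = 3.1003, v = y - alpha*grad = -0.8906
  prox(v) = soft_thresh(-0.8906, 0.0886) = -0.8019
Iteration 3: beta = 0.5, y = -0.8019 + 0.5*(-0.8019 - 0.0) = -1.2029
  grad(y) = -2.0288, v = y - alpha*grad = -1.0716
  prox(v) = soft_thresh(-1.0716, 0.0886) = -0.983
f(x_3) = 5*(-0.983)^2 + 10*(-0.983) + 1.37*|-0.983| = -3.6519


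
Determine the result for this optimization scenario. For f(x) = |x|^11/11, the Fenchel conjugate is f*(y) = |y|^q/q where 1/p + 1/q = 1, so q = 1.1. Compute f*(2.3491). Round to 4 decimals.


The conjugate exponent q satisfies 1/p + 1/q = 1.
p = 11, so q = 11/(11 - 1) = 1.1
|y|^q = 2.3491^1.1 = 2.5585
f*(2.3491) = 2.5585 / 1.1 = 2.3259


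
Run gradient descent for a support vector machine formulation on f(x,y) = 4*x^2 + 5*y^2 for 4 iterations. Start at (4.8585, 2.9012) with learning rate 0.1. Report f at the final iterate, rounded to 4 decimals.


Gradient descent on f(x,y) = 4*x^2 + 5*y^2.
Starting point: (4.8585, 2.9012), alpha = 0.1
Step 1: grad_x = 2*4*4.8585 = 38.868, grad_y = 2*5*2.9012 = 29.012
  x_1 = 4.8585 - 0.1*38.868 = 0.9717
  y_1 = 2.9012 - 0.1*29.012 = 0.0
Step 2: grad_x = 2*4*0.9717 = 7.7736, grad_y = 2*5*0.0 = 0.0
  x_2 = 0.9717 - 0.1*7.7736 = 0.1943
  y_2 = 0.0 - 0.1*0.0 = 0.0
Step 3: grad_x = 2*4*0.1943 = 1.5547, grad_y = 2*5*0.0 = 0.0
  x_3 = 0.1943 - 0.1*1.5547 = 0.0389
  y_3 = 0.0 - 0.1*0.0 = 0.0
Step 4: grad_x = 2*4*0.0389 = 0.3109, grad_y = 2*5*0.0 = 0.0
  x_4 = 0.0389 - 0.1*0.3109 = 0.0078
  y_4 = 0.0 - 0.1*0.0 = 0.0
f(0.0078, 0.0) = 4*0.0078^2 + 5*0.0^2 = 0.0002


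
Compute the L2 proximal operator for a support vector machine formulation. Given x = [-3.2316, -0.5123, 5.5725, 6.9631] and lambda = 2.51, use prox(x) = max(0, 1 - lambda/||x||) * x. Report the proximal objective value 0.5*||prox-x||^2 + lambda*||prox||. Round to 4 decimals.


Step 1: Compute ||x||.
||x|| = 9.4996
Step 2: Compute scaling factor.
scale = max(0, 1 - 2.51/9.4996) = 0.7358
Step 3: prox(x) = [-2.3777, -0.3769, 4.1001, 5.1233]
||prox(x)|| = 6.9896
Step 4: Proximal objective.
0.5*||prox-x||^2 = 3.1501
lambda*||prox|| = 17.5439
Total = 20.6941


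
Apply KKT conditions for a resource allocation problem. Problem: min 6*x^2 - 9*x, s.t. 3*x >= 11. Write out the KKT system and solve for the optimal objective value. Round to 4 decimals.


Step 1: Try lambda = 0 (constraint inactive).
x_unc = 9/(2*6) = 0.75
Check: 3*0.75 = 2.25 < 11 -- violated!
Step 2: Constraint must be active: 3*x = 11
x* = 11/3 = 3.6667 (rounded; the exact value 11/3 is used below)
lambda = (2*6*(11/3) - 9)/3 = 11.6667
Step 3: Compute optimal value.
f(x*) = 6*(11/3)^2 - 9*(11/3) = 47.6667


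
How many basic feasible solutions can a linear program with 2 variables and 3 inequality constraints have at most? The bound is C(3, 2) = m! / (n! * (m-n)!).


Each vertex corresponds to some choice of n active constraints out of m, so the number of vertices is at most C(m, n) = m! / (n!(m-n)!).
m = 3, n = 2
Numerator: 3 * 2
Denominator: 2! = 2
C(3, 2) = 3


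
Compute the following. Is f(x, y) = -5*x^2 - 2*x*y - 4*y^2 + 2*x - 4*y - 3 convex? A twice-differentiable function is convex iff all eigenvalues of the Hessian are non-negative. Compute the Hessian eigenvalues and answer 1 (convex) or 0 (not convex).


The Hessian of f(x,y) = -5*x^2 - 2*x*y - 4*y^2 + 2*x - 4*y - 3 is:
H = [[-10, -2], [-2, -8]]
Trace = -10 - 8 = -18
Determinant = -10*-8 - (-2)^2 = 76
Discriminant = (-18)^2 - 4*76 = 20.0
Eigenvalues: lambda_1 = -11.2361, lambda_2 = -6.7639
The function is not convex.

0


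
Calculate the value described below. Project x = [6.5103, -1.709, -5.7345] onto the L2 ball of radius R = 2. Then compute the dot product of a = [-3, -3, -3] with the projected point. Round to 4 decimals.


Step 1: Compute ||x|| (intermediates to 6 decimals).
||x|| = sqrt(6.5103^2 + (-1.709)^2 + (-5.7345)^2) = 8.842464
Step 2: Project.
Since ||x|| > R, scale = R/||x|| = 2/8.842464 = 0.226181, proj(x) = scale * x
proj(x) = [1.472506, -0.386543, -1.297035]
Step 3: Dot product.
a^T * proj(x) = -3*1.472506 - 3*(-0.386543) - 3*(-1.297035) = 0.6332


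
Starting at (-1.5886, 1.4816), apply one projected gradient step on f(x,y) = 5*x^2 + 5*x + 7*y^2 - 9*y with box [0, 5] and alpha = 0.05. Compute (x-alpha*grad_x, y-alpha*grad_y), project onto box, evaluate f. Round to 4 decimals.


Step 1: Compute gradient at (-1.5886, 1.4816).
grad_x = 2*5*-1.5886 + 5 = -10.886
grad_y = 2*7*1.4816 - 9 = 11.7424
Step 2: Gradient step.
x_raw = -1.5886 - 0.05*-10.886 = -1.0443
y_raw = 1.4816 - 0.05*11.7424 = 0.8945
Step 3: Project onto [0, 5].
x_proj = clip(-1.0443) = 0.0
y_proj = clip(0.8945) = 0.8945
Step 4: Evaluate f.
f(0.0, 0.8945) = -2.4497


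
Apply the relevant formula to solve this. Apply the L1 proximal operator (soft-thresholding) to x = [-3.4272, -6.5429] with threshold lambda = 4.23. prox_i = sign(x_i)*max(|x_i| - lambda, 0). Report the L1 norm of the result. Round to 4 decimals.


Soft-thresholding with lambda = 4.23:
prox(-3.4272) = sign(-3.4272)*max(|-3.4272| - 4.23, 0) = 0.0
prox(-6.5429) = sign(-6.5429)*max(|-6.5429| - 4.23, 0) = -2.3129
prox(x) = [0.0, -2.3129]
||prox(x)||_1 = 0.0 + 2.3129 = 2.3129


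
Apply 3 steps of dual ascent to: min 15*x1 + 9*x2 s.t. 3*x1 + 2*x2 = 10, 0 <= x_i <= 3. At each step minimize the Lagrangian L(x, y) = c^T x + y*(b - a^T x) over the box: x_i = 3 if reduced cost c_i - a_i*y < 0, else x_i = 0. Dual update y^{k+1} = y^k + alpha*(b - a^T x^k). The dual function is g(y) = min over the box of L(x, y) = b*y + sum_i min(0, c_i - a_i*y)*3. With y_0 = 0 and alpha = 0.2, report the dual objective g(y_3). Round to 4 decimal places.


Dual ascent for LP: min 15*x1 + 9*x2, 3*x1 + 2*x2 = 10, 0 <= x_i <= 3
Step 1: y^k = 0.0, reduced costs: (15.0, 9.0)
  x^k = (0.0, 0.0), subgradient = b - a^T x = 10.0
  y^{k+1} = 0.0 + 0.2*10.0 = 2.0
Step 2: y^k = 2.0, reduced costs: (9.0, 5.0)
  x^k = (0.0, 0.0), subgradient = b - a^T x = 10.0
  y^{k+1} = 2.0 + 0.2*10.0 = 4.0
Step 3: y^k = 4.0, reduced costs: (3.0, 1.0)
  x^k = (0.0, 0.0), subgradient = b - a^T x = 10.0
  y^{k+1} = 4.0 + 0.2*10.0 = 6.0
Dual objective at y_3 = 6.0: reduced costs (-3.0, -3.0), box minimizer x = (3.0, 3.0)
g(y_3) = b*y + (c1 - a1*y)*x1 + (c2 - a2*y)*x2 = 10*6.0 + (-3.0)*3.0 + (-3.0)*3.0 = 60.0 - 9.0 - 9.0 = 42.0


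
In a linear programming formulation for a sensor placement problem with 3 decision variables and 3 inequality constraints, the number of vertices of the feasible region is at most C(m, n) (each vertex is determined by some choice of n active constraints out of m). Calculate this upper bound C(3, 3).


Each vertex corresponds to some choice of n active constraints out of m, so the number of vertices is at most C(m, n) = m! / (n!(m-n)!).
m = 3, n = 3
Numerator: 3 * 2 * 1
Denominator: 3! = 6
C(3, 3) = 1


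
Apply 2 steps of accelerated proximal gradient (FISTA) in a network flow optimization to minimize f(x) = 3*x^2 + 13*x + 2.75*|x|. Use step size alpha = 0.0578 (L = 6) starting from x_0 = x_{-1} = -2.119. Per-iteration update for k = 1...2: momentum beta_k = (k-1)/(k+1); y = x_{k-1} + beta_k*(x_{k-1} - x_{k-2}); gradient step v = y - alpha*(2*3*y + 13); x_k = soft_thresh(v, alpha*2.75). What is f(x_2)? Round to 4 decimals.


FISTA on f(x) = 3*x^2 + 13*x + 2.75*|x|
L = 6, alpha = 0.0578
Iteration 1: beta = 0.0, y = -2.119 + 0.0*(-2.119 + 2.119) = -2.119
  grad(y) = 0.286, v = y - alpha*grad = -2.1355
  prox(v) = soft_thresh(-2.1355, 0.159) = -1.9766
Iteration 2: beta = 0.3333, y = -1.9766 + 0.3333*(-1.9766 + 2.119) = -1.9291
  grad(y) = 1.4254, v = y - alpha*grad = -2.0115
  prox(v) = soft_thresh(-2.0115, 0.159) = -1.8525
f(x_2) = 3*(-1.8525)^2 + 13*(-1.8525) + 2.75*|-1.8525| = -8.6928


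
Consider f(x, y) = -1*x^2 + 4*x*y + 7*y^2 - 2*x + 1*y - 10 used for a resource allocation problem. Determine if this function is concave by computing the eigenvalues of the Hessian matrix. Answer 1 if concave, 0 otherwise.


The Hessian of f(x,y) = -1*x^2 + 4*x*y + 7*y^2 - 2*x + 1*y - 10 is:
H = [[-2, 4], [4, 14]]
Trace = -2 + 14 = 12
Determinant = -2*14 - (4)^2 = -44
Discriminant = (12)^2 - 4*-44 = 320.0
Eigenvalues: lambda_1 = -2.9443, lambda_2 = 14.9443
The function is not concave.

0


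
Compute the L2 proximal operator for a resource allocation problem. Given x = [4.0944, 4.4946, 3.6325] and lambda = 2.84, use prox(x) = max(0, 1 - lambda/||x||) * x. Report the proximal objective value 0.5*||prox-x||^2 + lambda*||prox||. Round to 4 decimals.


Step 1: Compute ||x||.
||x|| = 7.0824
Step 2: Compute scaling factor.
scale = max(0, 1 - 2.84/7.0824) = 0.599
Step 3: prox(x) = [2.4526, 2.6923, 2.1759]
||prox(x)|| = 4.2424
Step 4: Proximal objective.
0.5*||prox-x||^2 = 4.0328
lambda*||prox|| = 12.0484
Total = 16.0813


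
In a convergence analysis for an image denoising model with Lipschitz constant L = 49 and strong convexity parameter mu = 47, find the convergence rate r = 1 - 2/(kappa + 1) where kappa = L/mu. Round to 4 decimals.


Step 1: Compute the condition number.
kappa = L/mu = 49/47 = 1.0426
Step 2: Compute the convergence rate.
r = 1 - 2/(kappa + 1) = 1 - 2*mu/(L + mu) = (L - mu)/(L + mu) = 2/96 = 0.0208


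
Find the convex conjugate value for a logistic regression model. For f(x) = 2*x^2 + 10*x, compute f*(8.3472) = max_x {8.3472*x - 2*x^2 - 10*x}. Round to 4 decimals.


f*(y) = sup_x {y*x - a*x^2 - b*x} = sup_x {(y-b)*x - a*x^2}
FOC: (y - b) - 2a*x = 0 => x* = (y - b)/(2a)
x* = (8.3472 - 10)/(2*2) = -0.4132
f*(8.3472) = (y-b)^2/(4a) = (8.3472 - 10)^2/(4*2)
= 2.7317/8 = 0.3415


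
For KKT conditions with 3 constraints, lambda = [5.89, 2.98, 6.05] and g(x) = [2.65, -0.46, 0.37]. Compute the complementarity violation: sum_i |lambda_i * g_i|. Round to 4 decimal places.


KKT complementary slackness check:
lambda_1 * g_1 = 5.89 * 2.65 = 15.6085
lambda_2 * g_2 = 2.98 * -0.46 = -1.3708
lambda_3 * g_3 = 6.05 * 0.37 = 2.2385
Total violation = 15.6085 + 1.3708 + 2.2385 = 19.2178


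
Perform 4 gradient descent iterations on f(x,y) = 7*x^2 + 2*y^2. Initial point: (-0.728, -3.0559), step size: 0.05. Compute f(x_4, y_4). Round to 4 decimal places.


Gradient descent on f(x,y) = 7*x^2 + 2*y^2.
Starting point: (-0.728, -3.0559), alpha = 0.05
Step 1: grad_x = 2*7*-0.728 = -10.192, grad_y = 2*2*-3.0559 = -12.2236
  x_1 = -0.728 - 0.05*-10.192 = -0.2184
  y_1 = -3.0559 - 0.05*-12.2236 = -2.4447
Step 2: grad_x = 2*7*-0.2184 = -3.0576, grad_y = 2*2*-2.4447 = -9.7789
  x_2 = -0.2184 - 0.05*-3.0576 = -0.0655
  y_2 = -2.4447 - 0.05*-9.7789 = -1.9558
Step 3: grad_x = 2*7*-0.0655 = -0.9173, grad_y = 2*2*-1.9558 = -7.8231
  x_3 = -0.0655 - 0.05*-0.9173 = -0.0197
  y_3 = -1.9558 - 0.05*-7.8231 = -1.5646
Step 4: grad_x = 2*7*-0.0197 = -0.2752, grad_y = 2*2*-1.5646 = -6.2585
  x_4 = -0.0197 - 0.05*-0.2752 = -0.0059
  y_4 = -1.5646 - 0.05*-6.2585 = -1.2517
f(-0.0059, -1.2517) = 7*(-0.0059)^2 + 2*(-1.2517)^2 = 3.1337


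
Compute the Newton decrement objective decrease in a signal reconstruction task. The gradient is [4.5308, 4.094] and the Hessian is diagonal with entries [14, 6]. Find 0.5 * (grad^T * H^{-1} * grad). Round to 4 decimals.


Step 1: H is diagonal, so H^(-1) * g = [0.3236, 0.6823].
Step 2: g^T H^(-1) g = sum_i g_i^2 / H_ii
  = (4.5308)^2/14 + (4.094)^2/6
  = 1.4663 + 2.7935 = 4.2598
Step 3: Objective decrease = 0.5 * g^T H^(-1) g = 2.1299


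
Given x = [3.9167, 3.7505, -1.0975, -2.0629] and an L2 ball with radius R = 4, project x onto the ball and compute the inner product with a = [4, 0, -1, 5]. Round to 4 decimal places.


Step 1: Compute ||x|| (intermediates to 6 decimals).
||x|| = sqrt(3.9167^2 + 3.7505^2 + (-1.0975)^2 + (-2.0629)^2) = 5.904816
Step 2: Project.
Since ||x|| > R, scale = R/||x|| = 4/5.904816 = 0.677413, proj(x) = scale * x
proj(x) = [2.653223, 2.540637, -0.743461, -1.397435]
Step 3: Dot product.
a^T * proj(x) = 4*2.653223 + 0*2.540637 - 1*(-0.743461) + 5*(-1.397435) = 4.3692


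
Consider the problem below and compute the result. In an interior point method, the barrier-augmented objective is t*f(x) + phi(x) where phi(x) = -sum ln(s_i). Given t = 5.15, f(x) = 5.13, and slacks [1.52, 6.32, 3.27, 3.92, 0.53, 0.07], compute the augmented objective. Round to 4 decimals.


Step 1: Compute log-barrier.
ln values: [0.4187, 1.8437, 1.1848, 1.3661, -0.6349, -2.6593]
phi = -(0.4187 + 1.8437 + 1.1848 + 1.3661 - 0.6349 - 2.6593) = -1.5192
Step 2: Compute augmented objective.
t*f(x) = 5.15*5.13 = 26.4195
Total = 26.4195 - 1.5192 = 24.9003


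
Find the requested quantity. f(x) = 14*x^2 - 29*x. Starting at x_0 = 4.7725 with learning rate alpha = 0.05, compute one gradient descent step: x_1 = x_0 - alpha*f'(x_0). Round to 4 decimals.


We compute the gradient at x_0 and apply the update.
f'(x) = 28*x - 29
f'(4.7725) = 28*4.7725 - 29 = 104.63
x_1 = 4.7725 - 0.05*104.63 = -0.459


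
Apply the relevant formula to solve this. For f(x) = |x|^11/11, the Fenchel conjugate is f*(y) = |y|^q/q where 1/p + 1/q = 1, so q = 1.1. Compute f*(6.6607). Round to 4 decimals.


The conjugate exponent q satisfies 1/p + 1/q = 1.
p = 11, so q = 11/(11 - 1) = 1.1
|y|^q = 6.6607^1.1 = 8.0514
f*(6.6607) = 8.0514 / 1.1 = 7.3195


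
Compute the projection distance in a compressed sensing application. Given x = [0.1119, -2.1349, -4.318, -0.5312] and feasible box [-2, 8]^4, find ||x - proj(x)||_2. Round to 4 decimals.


Project each component onto [-2, 8].
clip(0.1119) = 0.1119, clip(-2.1349) = -2.0, clip(-4.318) = -2.0, clip(-0.5312) = -0.5312
Projection = [0.1119, -2.0, -2.0, -0.5312]
Squared diffs: [0.0, 0.0182, 5.3731, 0.0]
Distance = sqrt(5.3913) = 2.3219


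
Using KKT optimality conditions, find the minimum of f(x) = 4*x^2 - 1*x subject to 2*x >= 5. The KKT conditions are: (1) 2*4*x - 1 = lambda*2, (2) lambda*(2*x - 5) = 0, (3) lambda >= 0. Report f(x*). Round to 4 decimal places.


Step 1: Try lambda = 0 (constraint inactive).
x_unc = 1/(2*4) = 0.125
Check: 2*0.125 = 0.25 < 5 -- violated!
Step 2: Constraint must be active: 2*x = 5
x* = 5/2 = 2.5
lambda = (2*4*2.5 - 1)/2 = 9.5
Step 3: Compute optimal value.
f(x*) = 4*2.5^2 - 1*2.5 = 22.5


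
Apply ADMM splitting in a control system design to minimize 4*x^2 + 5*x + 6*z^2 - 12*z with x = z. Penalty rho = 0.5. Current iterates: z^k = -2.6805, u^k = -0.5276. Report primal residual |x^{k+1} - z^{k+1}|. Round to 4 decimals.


ADMM iteration with rho = 0.5, z^k = -2.6805, u^k = -0.5276
Step 1: x-update.
Minimize 4*x^2 + 5*x + (0.5/2)*(x + 2.6805 - 0.5276)^2
FOC: (2*4 + 0.5)*x = -5 + 0.5*(-2.6805 + 0.5276)
x^{k+1} = -0.7149
Step 2: z-update.
Minimize 6*z^2 - 12*z + (0.5/2)*(-0.7149 - z - 0.5276)^2
FOC: (2*6 + 0.5)*z = 12 + 0.5*(-0.7149 - 0.5276)
z^{k+1} = 0.9103
Step 3: u-update.
u^{k+1} = -0.5276 - 0.7149 - 0.9103 = -2.1528
Step 4: Primal residual = |-0.7149 - 0.9103| = 1.6252


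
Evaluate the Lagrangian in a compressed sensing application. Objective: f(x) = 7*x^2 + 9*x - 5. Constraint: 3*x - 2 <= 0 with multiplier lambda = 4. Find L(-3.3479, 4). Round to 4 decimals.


Step 1: Evaluate f(x).
f(-3.3479) = 7*(-3.3479)^2 + 9*(-3.3479) - 5 = 43.3279
Step 2: Evaluate g(x).
g(-3.3479) = 3*-3.3479 - 2 = -12.0437
Step 3: Compute Lagrangian.
L = 43.3279 + 4*-12.0437 = -4.8469


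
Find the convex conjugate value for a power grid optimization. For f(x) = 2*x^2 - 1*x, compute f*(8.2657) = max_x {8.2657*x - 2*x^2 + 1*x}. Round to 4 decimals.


f*(y) = sup_x {y*x - a*x^2 - b*x} = sup_x {(y-b)*x - a*x^2}
FOC: (y - b) - 2a*x = 0 => x* = (y - b)/(2a)
x* = (8.2657 + 1)/(2*2) = 2.3164
f*(8.2657) = (y-b)^2/(4a) = (8.2657 + 1)^2/(4*2)
= 85.8532/8 = 10.7316


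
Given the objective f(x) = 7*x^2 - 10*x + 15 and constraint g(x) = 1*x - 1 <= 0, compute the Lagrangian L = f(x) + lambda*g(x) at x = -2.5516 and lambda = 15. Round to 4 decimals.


Step 1: Evaluate f(x).
f(-2.5516) = 7*(-2.5516)^2 - 10*(-2.5516) + 15 = 86.0906
Step 2: Evaluate g(x).
g(-2.5516) = 1*-2.5516 - 1 = -3.5516
Step 3: Compute Lagrangian.
L = 86.0906 + 15*-3.5516 = 32.8166


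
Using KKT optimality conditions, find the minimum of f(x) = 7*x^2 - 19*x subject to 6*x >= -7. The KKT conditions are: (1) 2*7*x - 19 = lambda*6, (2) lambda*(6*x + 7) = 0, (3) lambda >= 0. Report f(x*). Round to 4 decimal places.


Step 1: Try lambda = 0 (constraint inactive).
Stationarity: 2*7*x - 19 = 0
x* = 19/(2*7) = 19/14 = 1.3571 (rounded; the exact value 19/14 is used below)
Check constraint: 6*1.3571 = 8.1426 >= -7 -- satisfied.
Step 2: Compute optimal value.
f(x*) = 7*(19/14)^2 - 19*(19/14) = -12.8929


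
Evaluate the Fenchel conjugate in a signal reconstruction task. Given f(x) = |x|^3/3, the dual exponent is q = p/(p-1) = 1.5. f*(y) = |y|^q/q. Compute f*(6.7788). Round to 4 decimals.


The conjugate exponent q satisfies 1/p + 1/q = 1.
p = 3, so q = 3/(3 - 1) = 1.5
|y|^q = 6.7788^1.5 = 17.6494
f*(6.7788) = 17.6494 / 1.5 = 11.7662


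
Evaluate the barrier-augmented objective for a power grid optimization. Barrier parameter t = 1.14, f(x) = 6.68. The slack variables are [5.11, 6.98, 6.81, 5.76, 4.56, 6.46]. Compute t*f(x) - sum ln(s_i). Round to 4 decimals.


Step 1: Compute log-barrier.
ln values: [1.6312, 1.943, 1.9184, 1.7509, 1.5173, 1.8656]
phi = -(1.6312 + 1.943 + 1.9184 + 1.7509 + 1.5173 + 1.8656) = -10.6265
Step 2: Compute augmented objective.
t*f(x) = 1.14*6.68 = 7.6152
Total = 7.6152 - 10.6265 = -3.0113


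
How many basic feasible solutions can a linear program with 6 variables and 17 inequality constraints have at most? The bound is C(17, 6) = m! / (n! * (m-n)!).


Each vertex corresponds to some choice of n active constraints out of m, so the number of vertices is at most C(m, n) = m! / (n!(m-n)!).
m = 17, n = 6
Numerator: 17 * 16 * 15 * 14 * 13 * 12
Denominator: 6! = 720
C(17, 6) = 12376


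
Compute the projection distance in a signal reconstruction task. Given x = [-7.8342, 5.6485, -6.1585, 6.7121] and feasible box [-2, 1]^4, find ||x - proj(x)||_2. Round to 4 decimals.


Project each component onto [-2, 1].
clip(-7.8342) = -2.0, clip(5.6485) = 1.0, clip(-6.1585) = -2.0, clip(6.7121) = 1.0
Projection = [-2.0, 1.0, -2.0, 1.0]
Squared diffs: [34.0379, 21.6086, 17.2931, 32.6281]
Distance = sqrt(105.5677) = 10.2746


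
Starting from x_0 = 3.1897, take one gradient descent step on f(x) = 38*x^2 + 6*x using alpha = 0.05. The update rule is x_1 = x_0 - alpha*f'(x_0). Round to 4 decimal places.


We compute the gradient at x_0 and apply the update.
f'(x) = 76*x + 6
f'(3.1897) = 76*3.1897 + 6 = 248.4172
x_1 = 3.1897 - 0.05*248.4172 = -9.2312


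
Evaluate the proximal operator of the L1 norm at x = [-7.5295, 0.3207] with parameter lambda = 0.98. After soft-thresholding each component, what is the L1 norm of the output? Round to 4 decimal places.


Soft-thresholding with lambda = 0.98:
prox(-7.5295) = sign(-7.5295)*max(|-7.5295| - 0.98, 0) = -6.5495
prox(0.3207) = sign(0.3207)*max(|0.3207| - 0.98, 0) = 0.0
prox(x) = [-6.5495, 0.0]
||prox(x)||_1 = 6.5495 + 0.0 = 6.5495


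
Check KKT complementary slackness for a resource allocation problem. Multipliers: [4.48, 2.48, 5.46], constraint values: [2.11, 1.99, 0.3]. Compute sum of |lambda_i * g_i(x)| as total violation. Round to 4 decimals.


KKT complementary slackness check:
lambda_1 * g_1 = 4.48 * 2.11 = 9.4528
lambda_2 * g_2 = 2.48 * 1.99 = 4.9352
lambda_3 * g_3 = 5.46 * 0.3 = 1.638
Total violation = 9.4528 + 4.9352 + 1.638 = 16.026


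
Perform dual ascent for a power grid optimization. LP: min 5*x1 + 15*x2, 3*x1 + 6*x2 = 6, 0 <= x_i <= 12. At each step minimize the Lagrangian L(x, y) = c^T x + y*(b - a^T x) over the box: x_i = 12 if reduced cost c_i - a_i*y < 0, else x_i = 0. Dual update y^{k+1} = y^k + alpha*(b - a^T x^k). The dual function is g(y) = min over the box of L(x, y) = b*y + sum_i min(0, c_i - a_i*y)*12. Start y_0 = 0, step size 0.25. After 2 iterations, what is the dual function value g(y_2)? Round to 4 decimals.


Dual ascent for LP: min 5*x1 + 15*x2, 3*x1 + 6*x2 = 6, 0 <= x_i <= 12
Step 1: y^k = 0.0, reduced costs: (5.0, 15.0)
  x^k = (0.0, 0.0), subgradient = b - a^T x = 6.0
  y^{k+1} = 0.0 + 0.25*6.0 = 1.5
Step 2: y^k = 1.5, reduced costs: (0.5, 6.0)
  x^k = (0.0, 0.0), subgradient = b - a^T x = 6.0
  y^{k+1} = 1.5 + 0.25*6.0 = 3.0
Dual objective at y_2 = 3.0: reduced costs (-4.0, -3.0), box minimizer x = (12.0, 12.0)
g(y_2) = b*y + (c1 - a1*y)*x1 + (c2 - a2*y)*x2 = 6*3.0 + (-4.0)*12.0 + (-3.0)*12.0 = 18.0 - 48.0 - 36.0 = -66.0


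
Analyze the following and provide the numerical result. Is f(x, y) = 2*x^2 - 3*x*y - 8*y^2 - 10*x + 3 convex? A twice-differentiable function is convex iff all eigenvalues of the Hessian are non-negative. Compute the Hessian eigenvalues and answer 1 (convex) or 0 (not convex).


The Hessian of f(x,y) = 2*x^2 - 3*x*y - 8*y^2 - 10*x + 3 is:
H = [[4, -3], [-3, -16]]
Trace = 4 - 16 = -12
Determinant = 4*-16 - (-3)^2 = -73
Discriminant = (-12)^2 - 4*-73 = 436.0
Eigenvalues: lambda_1 = -16.4403, lambda_2 = 4.4403
The function is not convex.

0


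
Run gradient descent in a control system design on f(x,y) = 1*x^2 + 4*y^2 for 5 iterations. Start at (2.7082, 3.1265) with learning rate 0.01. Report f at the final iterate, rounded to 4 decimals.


Gradient descent on f(x,y) = 1*x^2 + 4*y^2.
Starting point: (2.7082, 3.1265), alpha = 0.01
Step 1: grad_x = 2*1*2.7082 = 5.4164, grad_y = 2*4*3.1265 = 25.012
  x_1 = 2.7082 - 0.01*5.4164 = 2.654
  y_1 = 3.1265 - 0.01*25.012 = 2.8764
Step 2: grad_x = 2*1*2.654 = 5.3081, grad_y = 2*4*2.8764 = 23.011
  x_2 = 2.654 - 0.01*5.3081 = 2.601
  y_2 = 2.8764 - 0.01*23.011 = 2.6463
Step 3: grad_x = 2*1*2.601 = 5.2019, grad_y = 2*4*2.6463 = 21.1702
  x_3 = 2.601 - 0.01*5.2019 = 2.5489
  y_3 = 2.6463 - 0.01*21.1702 = 2.4346
Step 4: grad_x = 2*1*2.5489 = 5.0979, grad_y = 2*4*2.4346 = 19.4765
  x_4 = 2.5489 - 0.01*5.0979 = 2.498
  y_4 = 2.4346 - 0.01*19.4765 = 2.2398
Step 5: grad_x = 2*1*2.498 = 4.9959, grad_y = 2*4*2.2398 = 17.9184
  x_5 = 2.498 - 0.01*4.9959 = 2.448
  y_5 = 2.2398 - 0.01*17.9184 = 2.0606
f(2.448, 2.0606) = 1*2.448^2 + 4*2.0606^2 = 22.9773


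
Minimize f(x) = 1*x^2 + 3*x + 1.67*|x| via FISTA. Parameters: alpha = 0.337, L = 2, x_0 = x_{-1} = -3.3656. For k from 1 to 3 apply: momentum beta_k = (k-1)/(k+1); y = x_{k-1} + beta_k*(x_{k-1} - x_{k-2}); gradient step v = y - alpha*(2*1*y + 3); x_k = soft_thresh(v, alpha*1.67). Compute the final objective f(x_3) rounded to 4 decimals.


FISTA on f(x) = 1*x^2 + 3*x + 1.67*|x|
L = 2, alpha = 0.337
Iteration 1: beta = 0.0, y = -3.3656 + 0.0*(-3.3656 + 3.3656) = -3.3656
  grad(y) = -3.7312, v = y - alpha*grad = -2.1082
  prox(v) = soft_thresh(-2.1082, 0.5628) = -1.5454
Iteration 2: beta = 0.3333, y = -1.5454 + 0.3333*(-1.5454 + 3.3656) = -0.9387
  grad(y) = 1.1227, v = y - alpha*grad = -1.317
  prox(v) = soft_thresh(-1.317, 0.5628) = -0.7542
Iteration 3: beta = 0.5, y = -0.7542 + 0.5*(-0.7542 + 1.5454) = -0.3586
  grad(y) = 2.2828, v = y - alpha*grad = -1.1279
  prox(v) = soft_thresh(-1.1279, 0.5628) = -0.5651
f(x_3) = 1*(-0.5651)^2 + 3*(-0.5651) + 1.67*|-0.5651| = -0.4322


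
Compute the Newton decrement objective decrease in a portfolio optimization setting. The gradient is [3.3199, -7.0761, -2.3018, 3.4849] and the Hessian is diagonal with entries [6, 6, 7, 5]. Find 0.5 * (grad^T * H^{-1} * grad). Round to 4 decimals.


Step 1: H is diagonal, so H^(-1) * g = [0.5533, -1.1794, -0.3288, 0.697].
Step 2: g^T H^(-1) g = sum_i g_i^2 / H_ii
  = (3.3199)^2/6 + (-7.0761)^2/6 + (-2.3018)^2/7 + (3.4849)^2/5
  = 1.837 + 8.3452 + 0.7569 + 2.4289 = 13.368
Step 3: Objective decrease = 0.5 * g^T H^(-1) g = 6.684


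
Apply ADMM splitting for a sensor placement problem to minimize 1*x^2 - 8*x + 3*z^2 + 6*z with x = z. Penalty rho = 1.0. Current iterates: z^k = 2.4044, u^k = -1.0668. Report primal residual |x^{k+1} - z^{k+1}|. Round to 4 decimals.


ADMM iteration with rho = 1.0, z^k = 2.4044, u^k = -1.0668
Step 1: x-update.
Minimize 1*x^2 - 8*x + (1.0/2)*(x - 2.4044 - 1.0668)^2
FOC: (2*1 + 1.0)*x = 8 + 1.0*(2.4044 + 1.0668)
x^{k+1} = 3.8237
Step 2: z-update.
Minimize 3*z^2 + 6*z + (1.0/2)*(3.8237 - z - 1.0668)^2
FOC: (2*3 + 1.0)*z = -6 + 1.0*(3.8237 - 1.0668)
z^{k+1} = -0.4633
Step 3: u-update.
u^{k+1} = -1.0668 + 3.8237 + 0.4633 = 3.2202
Step 4: Primal residual = |3.8237 + 0.4633| = 4.287


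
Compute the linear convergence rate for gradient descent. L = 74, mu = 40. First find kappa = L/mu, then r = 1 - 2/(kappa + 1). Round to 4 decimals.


Step 1: Compute the condition number.
kappa = L/mu = 74/40 = 1.85
Step 2: Compute the convergence rate.
r = 1 - 2/(kappa + 1) = 1 - 2*mu/(L + mu) = (L - mu)/(L + mu) = 34/114 = 0.2982


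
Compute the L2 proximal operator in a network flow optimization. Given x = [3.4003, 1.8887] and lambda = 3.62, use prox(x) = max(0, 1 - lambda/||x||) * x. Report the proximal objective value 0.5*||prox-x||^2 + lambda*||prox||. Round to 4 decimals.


Step 1: Compute ||x||.
||x|| = 3.8896
Step 2: Compute scaling factor.
scale = max(0, 1 - 3.62/3.8896) = 0.0693
Step 3: prox(x) = [0.2357, 0.1309]
||prox(x)|| = 0.2696
Step 4: Proximal objective.
0.5*||prox-x||^2 = 6.5522
lambda*||prox|| = 0.976
Total = 7.5283


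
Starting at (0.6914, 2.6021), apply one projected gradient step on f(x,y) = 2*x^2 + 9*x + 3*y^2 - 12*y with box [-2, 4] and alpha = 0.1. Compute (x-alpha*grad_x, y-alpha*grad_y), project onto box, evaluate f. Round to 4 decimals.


Step 1: Compute gradient at (0.6914, 2.6021).
grad_x = 2*2*0.6914 + 9 = 11.7656
grad_y = 2*3*2.6021 - 12 = 3.6126
Step 2: Gradient step.
x_raw = 0.6914 - 0.1*11.7656 = -0.4852
y_raw = 2.6021 - 0.1*3.6126 = 2.2408
Step 3: Project onto [-2, 4].
x_proj = clip(-0.4852) = -0.4852
y_proj = clip(2.2408) = 2.2408
Step 4: Evaluate f.
f(-0.4852, 2.2408) = -15.7217


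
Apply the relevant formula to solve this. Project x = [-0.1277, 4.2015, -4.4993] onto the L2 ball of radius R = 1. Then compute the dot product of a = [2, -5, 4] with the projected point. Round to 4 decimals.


Step 1: Compute ||x|| (intermediates to 6 decimals).
||x|| = sqrt((-0.1277)^2 + 4.2015^2 + (-4.4993)^2) = 6.157322
Step 2: Project.
Since ||x|| > R, scale = R/||x|| = 1/6.157322 = 0.162408, proj(x) = scale * x
proj(x) = [-0.02074, 0.682357, -0.730722]
Step 3: Dot product.
a^T * proj(x) = 2*(-0.02074) - 5*0.682357 + 4*(-0.730722) = -6.3762


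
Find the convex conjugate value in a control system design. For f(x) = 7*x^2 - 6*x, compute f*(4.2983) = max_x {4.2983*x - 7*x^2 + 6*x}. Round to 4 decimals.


f*(y) = sup_x {y*x - a*x^2 - b*x} = sup_x {(y-b)*x - a*x^2}
FOC: (y - b) - 2a*x = 0 => x* = (y - b)/(2a)
x* = (4.2983 + 6)/(2*7) = 0.7356
f*(4.2983) = (y-b)^2/(4a) = (4.2983 + 6)^2/(4*7)
= 106.055/28 = 3.7877


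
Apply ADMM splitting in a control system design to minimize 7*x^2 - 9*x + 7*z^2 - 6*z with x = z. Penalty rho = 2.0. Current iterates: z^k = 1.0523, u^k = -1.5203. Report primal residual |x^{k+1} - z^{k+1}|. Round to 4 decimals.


ADMM iteration with rho = 2.0, z^k = 1.0523, u^k = -1.5203
Step 1: x-update.
Minimize 7*x^2 - 9*x + (2.0/2)*(x - 1.0523 - 1.5203)^2
FOC: (2*7 + 2.0)*x = 9 + 2.0*(1.0523 + 1.5203)
x^{k+1} = 0.8841
Step 2: z-update.
Minimize 7*z^2 - 6*z + (2.0/2)*(0.8841 - z - 1.5203)^2
FOC: (2*7 + 2.0)*z = 6 + 2.0*(0.8841 - 1.5203)
z^{k+1} = 0.2955
Step 3: u-update.
u^{k+1} = -1.5203 + 0.8841 - 0.2955 = -0.9317
Step 4: Primal residual = |0.8841 - 0.2955| = 0.5886


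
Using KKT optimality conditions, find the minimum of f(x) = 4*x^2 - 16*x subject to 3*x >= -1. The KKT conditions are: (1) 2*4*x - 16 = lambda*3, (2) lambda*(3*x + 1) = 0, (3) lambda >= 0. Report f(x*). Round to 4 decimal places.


Step 1: Try lambda = 0 (constraint inactive).
Stationarity: 2*4*x - 16 = 0
x* = 16/(2*4) = 2.0
Check constraint: 3*2.0 = 6.0 >= -1 -- satisfied.
Step 2: Compute optimal value.
f(x*) = 4*2.0^2 - 16*2.0 = -16.0


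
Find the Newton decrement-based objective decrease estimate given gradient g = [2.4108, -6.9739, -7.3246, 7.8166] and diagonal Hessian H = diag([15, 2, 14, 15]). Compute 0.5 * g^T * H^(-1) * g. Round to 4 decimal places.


Step 1: H is diagonal, so H^(-1) * g = [0.1607, -3.487, -0.5232, 0.5211].
Step 2: g^T H^(-1) g = sum_i g_i^2 / H_ii
  = (2.4108)^2/15 + (-6.9739)^2/2 + (-7.3246)^2/14 + (7.8166)^2/15
  = 0.3875 + 24.3176 + 3.8321 + 4.0733 = 32.6105
Step 3: Objective decrease = 0.5 * g^T H^(-1) g = 16.3053


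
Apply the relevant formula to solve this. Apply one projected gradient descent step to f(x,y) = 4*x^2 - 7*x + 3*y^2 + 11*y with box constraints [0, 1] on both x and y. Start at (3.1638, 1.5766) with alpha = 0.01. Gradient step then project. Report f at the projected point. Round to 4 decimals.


Step 1: Compute gradient at (3.1638, 1.5766).
grad_x = 2*4*3.1638 - 7 = 18.3104
grad_y = 2*3*1.5766 + 11 = 20.4596
Step 2: Gradient step.
x_raw = 3.1638 - 0.01*18.3104 = 2.9807
y_raw = 1.5766 - 0.01*20.4596 = 1.372
Step 3: Project onto [0, 1].
x_proj = clip(2.9807) = 1.0
y_proj = clip(1.372) = 1.0
Step 4: Evaluate f.
f(1.0, 1.0) = 11.0


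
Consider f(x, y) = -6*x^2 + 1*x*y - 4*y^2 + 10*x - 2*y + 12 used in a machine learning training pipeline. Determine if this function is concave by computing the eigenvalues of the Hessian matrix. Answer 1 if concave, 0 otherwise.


The Hessian of f(x,y) = -6*x^2 + 1*x*y - 4*y^2 + 10*x - 2*y + 12 is:
H = [[-12, 1], [1, -8]]
Trace = -12 - 8 = -20
Determinant = -12*-8 - (1)^2 = 95
Discriminant = (-20)^2 - 4*95 = 20.0
Eigenvalues: lambda_1 = -12.2361, lambda_2 = -7.7639
The function is concave.

1


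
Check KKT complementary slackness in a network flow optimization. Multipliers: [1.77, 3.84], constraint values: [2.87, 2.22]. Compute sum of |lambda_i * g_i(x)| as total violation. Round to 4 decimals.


KKT complementary slackness check:
lambda_1 * g_1 = 1.77 * 2.87 = 5.0799
lambda_2 * g_2 = 3.84 * 2.22 = 8.5248
Total violation = 5.0799 + 8.5248 = 13.6047


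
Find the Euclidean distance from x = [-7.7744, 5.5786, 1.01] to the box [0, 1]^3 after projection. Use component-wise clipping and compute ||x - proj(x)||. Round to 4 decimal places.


Project each component onto [0, 1].
clip(-7.7744) = 0.0, clip(5.5786) = 1.0, clip(1.01) = 1.0
Projection = [0.0, 1.0, 1.0]
Squared diffs: [60.4413, 20.9636, 0.0001]
Distance = sqrt(81.405) = 9.0225


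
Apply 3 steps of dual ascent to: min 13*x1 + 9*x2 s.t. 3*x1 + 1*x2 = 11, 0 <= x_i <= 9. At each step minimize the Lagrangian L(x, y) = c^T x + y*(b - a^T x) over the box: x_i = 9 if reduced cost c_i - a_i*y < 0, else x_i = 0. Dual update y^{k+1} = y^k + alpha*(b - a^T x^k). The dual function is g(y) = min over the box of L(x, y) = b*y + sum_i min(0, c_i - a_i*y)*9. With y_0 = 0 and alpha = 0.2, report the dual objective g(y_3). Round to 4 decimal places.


Dual ascent for LP: min 13*x1 + 9*x2, 3*x1 + 1*x2 = 11, 0 <= x_i <= 9
Step 1: y^k = 0.0, reduced costs: (13.0, 9.0)
  x^k = (0.0, 0.0), subgradient = b - a^T x = 11.0
  y^{k+1} = 0.0 + 0.2*11.0 = 2.2
Step 2: y^k = 2.2, reduced costs: (6.4, 6.8)
  x^k = (0.0, 0.0), subgradient = b - a^T x = 11.0
  y^{k+1} = 2.2 + 0.2*11.0 = 4.4
Step 3: y^k = 4.4, reduced costs: (-0.2, 4.6)
  x^k = (9.0, 0.0), subgradient = b - a^T x = -16.0
  y^{k+1} = 4.4 + 0.2*-16.0 = 1.2
Dual objective at y_3 = 1.2: reduced costs (9.4, 7.8), box minimizer x = (0.0, 0.0)
g(y_3) = b*y + (c1 - a1*y)*x1 + (c2 - a2*y)*x2 = 11*1.2 + 9.4*0.0 + 7.8*0.0 = 13.2 + 0.0 + 0.0 = 13.2


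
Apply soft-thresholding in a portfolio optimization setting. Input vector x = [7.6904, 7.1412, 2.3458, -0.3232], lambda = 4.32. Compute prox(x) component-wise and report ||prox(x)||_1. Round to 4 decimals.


Soft-thresholding with lambda = 4.32:
prox(7.6904) = sign(7.6904)*max(|7.6904| - 4.32, 0) = 3.3704
prox(7.1412) = sign(7.1412)*max(|7.1412| - 4.32, 0) = 2.8212
prox(2.3458) = sign(2.3458)*max(|2.3458| - 4.32, 0) = 0.0
prox(-0.3232) = sign(-0.3232)*max(|-0.3232| - 4.32, 0) = 0.0
prox(x) = [3.3704, 2.8212, 0.0, 0.0]
||prox(x)||_1 = 3.3704 + 2.8212 + 0.0 + 0.0 = 6.1916


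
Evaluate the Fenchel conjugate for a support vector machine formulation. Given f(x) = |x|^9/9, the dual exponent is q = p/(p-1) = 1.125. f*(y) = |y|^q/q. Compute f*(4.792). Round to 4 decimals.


The conjugate exponent q satisfies 1/p + 1/q = 1.
p = 9, so q = 9/(9 - 1) = 1.125
|y|^q = 4.792^1.125 = 5.8288
f*(4.792) = 5.8288 / 1.125 = 5.1812


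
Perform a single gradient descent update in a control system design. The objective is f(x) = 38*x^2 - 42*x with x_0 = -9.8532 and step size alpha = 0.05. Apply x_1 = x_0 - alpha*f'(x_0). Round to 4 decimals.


We compute the gradient at x_0 and apply the update.
f'(x) = 76*x - 42
f'(-9.8532) = 76*-9.8532 - 42 = -790.8432
x_1 = -9.8532 - 0.05*-790.8432 = 29.689


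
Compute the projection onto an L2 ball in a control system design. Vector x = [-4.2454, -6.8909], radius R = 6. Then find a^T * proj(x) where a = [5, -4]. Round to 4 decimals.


Step 1: Compute ||x|| (intermediates to 6 decimals).
||x|| = sqrt((-4.2454)^2 + (-6.8909)^2) = 8.093697
Step 2: Project.
Since ||x|| > R, scale = R/||x|| = 6/8.093697 = 0.741318, proj(x) = scale * x
proj(x) = [-3.147191, -5.108348]
Step 3: Dot product.
a^T * proj(x) = 5*(-3.147191) - 4*(-5.108348) = 4.6974


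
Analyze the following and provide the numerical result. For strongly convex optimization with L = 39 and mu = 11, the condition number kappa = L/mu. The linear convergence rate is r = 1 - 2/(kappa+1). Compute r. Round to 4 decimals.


Step 1: Compute the condition number.
kappa = L/mu = 39/11 = 3.5455
Step 2: Compute the convergence rate.
r = 1 - 2/(kappa + 1) = 1 - 2*mu/(L + mu) = (L - mu)/(L + mu) = 28/50 = 0.56


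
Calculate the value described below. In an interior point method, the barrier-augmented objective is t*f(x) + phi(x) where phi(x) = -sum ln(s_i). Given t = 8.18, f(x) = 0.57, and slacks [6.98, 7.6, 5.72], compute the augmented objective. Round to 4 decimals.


Step 1: Compute log-barrier.
ln values: [1.943, 2.0281, 1.744]
phi = -(1.943 + 2.0281 + 1.744) = -5.7152
Step 2: Compute augmented objective.
t*f(x) = 8.18*0.57 = 4.6626
Total = 4.6626 - 5.7152 = -1.0526


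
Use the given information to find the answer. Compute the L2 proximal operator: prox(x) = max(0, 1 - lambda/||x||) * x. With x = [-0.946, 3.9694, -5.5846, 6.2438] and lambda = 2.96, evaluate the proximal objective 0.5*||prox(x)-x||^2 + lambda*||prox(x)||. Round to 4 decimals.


Step 1: Compute ||x||.
||x|| = 9.3179
Step 2: Compute scaling factor.
scale = max(0, 1 - 2.96/9.3179) = 0.6823
Step 3: prox(x) = [-0.6455, 2.7085, -3.8106, 4.2604]
||prox(x)|| = 6.3579
Step 4: Proximal objective.
0.5*||prox-x||^2 = 4.3808
lambda*||prox|| = 18.8194
Total = 23.2003


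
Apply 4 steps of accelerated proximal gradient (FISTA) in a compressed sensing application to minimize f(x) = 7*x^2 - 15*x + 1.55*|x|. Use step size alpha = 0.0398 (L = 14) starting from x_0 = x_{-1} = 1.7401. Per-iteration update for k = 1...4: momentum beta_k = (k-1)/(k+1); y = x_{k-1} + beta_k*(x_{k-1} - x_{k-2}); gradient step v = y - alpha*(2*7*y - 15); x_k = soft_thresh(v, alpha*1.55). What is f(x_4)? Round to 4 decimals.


FISTA on f(x) = 7*x^2 - 15*x + 1.55*|x|
L = 14, alpha = 0.0398
Iteration 1: beta = 0.0, y = 1.7401 + 0.0*(1.7401 - 1.7401) = 1.7401
  grad(y) = 9.3614, v = y - alpha*grad = 1.3675
  prox(v) = soft_thresh(1.3675, 0.0617) = 1.3058
Iteration 2: beta = 0.3333, y = 1.3058 + 0.3333*(1.3058 - 1.7401) = 1.1611
  grad(y) = 1.255, v = y - alpha*grad = 1.1111
  prox(v) = soft_thresh(1.1111, 0.0617) = 1.0494
Iteration 3: beta = 0.5, y = 1.0494 + 0.5*(1.0494 - 1.3058) = 0.9212
  grad(y) = -2.1027, v = y - alpha*grad = 1.0049
  prox(v) = soft_thresh(1.0049, 0.0617) = 0.9432
Iteration 4: beta = 0.6, y = 0.9432 + 0.6*(0.9432 - 1.0494) = 0.8795
  grad(y) = -2.6868, v = y - alpha*grad = 0.9864
  prox(v) = soft_thresh(0.9864, 0.0617) = 0.9248
f(x_4) = 7*0.9248^2 - 15*0.9248 + 1.55*|0.9248| = -6.4518


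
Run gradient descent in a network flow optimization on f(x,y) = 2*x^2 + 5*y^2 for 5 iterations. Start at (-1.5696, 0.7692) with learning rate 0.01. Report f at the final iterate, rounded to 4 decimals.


Gradient descent on f(x,y) = 2*x^2 + 5*y^2.
Starting point: (-1.5696, 0.7692), alpha = 0.01
Step 1: grad_x = 2*2*-1.5696 = -6.2784, grad_y = 2*5*0.7692 = 7.692
  x_1 = -1.5696 - 0.01*-6.2784 = -1.5068
  y_1 = 0.7692 - 0.01*7.692 = 0.6923
Step 2: grad_x = 2*2*-1.5068 = -6.0273, grad_y = 2*5*0.6923 = 6.9228
  x_2 = -1.5068 - 0.01*-6.0273 = -1.4465
  y_2 = 0.6923 - 0.01*6.9228 = 0.6231
Step 3: grad_x = 2*2*-1.4465 = -5.7862, grad_y = 2*5*0.6231 = 6.2305
  x_3 = -1.4465 - 0.01*-5.7862 = -1.3887
  y_3 = 0.6231 - 0.01*6.2305 = 0.5607
Step 4: grad_x = 2*2*-1.3887 = -5.5547, grad_y = 2*5*0.5607 = 5.6075
  x_4 = -1.3887 - 0.01*-5.5547 = -1.3331
  y_4 = 0.5607 - 0.01*5.6075 = 0.5047
Step 5: grad_x = 2*2*-1.3331 = -5.3325, grad_y = 2*5*0.5047 = 5.0467
  x_5 = -1.3331 - 0.01*-5.3325 = -1.2798
  y_5 = 0.5047 - 0.01*5.0467 = 0.4542
f(-1.2798, 0.4542) = 2*(-1.2798)^2 + 5*0.4542^2 = 4.3073


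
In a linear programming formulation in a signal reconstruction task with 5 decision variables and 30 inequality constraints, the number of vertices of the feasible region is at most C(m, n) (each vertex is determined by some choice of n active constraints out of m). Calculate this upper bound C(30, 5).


Each vertex corresponds to some choice of n active constraints out of m, so the number of vertices is at most C(m, n) = m! / (n!(m-n)!).
m = 30, n = 5
Numerator: 30 * 29 * 28 * 27 * 26
Denominator: 5! = 120
C(30, 5) = 142506


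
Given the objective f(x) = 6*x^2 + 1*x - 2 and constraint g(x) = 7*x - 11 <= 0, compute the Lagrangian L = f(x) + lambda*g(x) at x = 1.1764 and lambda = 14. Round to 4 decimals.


Step 1: Evaluate f(x).
f(1.1764) = 6*1.1764^2 + 1*1.1764 - 2 = 7.4799
Step 2: Evaluate g(x).
g(1.1764) = 7*1.1764 - 11 = -2.7652
Step 3: Compute Lagrangian.
L = 7.4799 + 14*-2.7652 = -31.2329


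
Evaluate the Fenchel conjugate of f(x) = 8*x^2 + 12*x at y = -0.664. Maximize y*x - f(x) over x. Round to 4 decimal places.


f*(y) = sup_x {y*x - a*x^2 - b*x} = sup_x {(y-b)*x - a*x^2}
FOC: (y - b) - 2a*x = 0 => x* = (y - b)/(2a)
x* = (-0.664 - 12)/(2*8) = -0.7915
f*(-0.664) = (y-b)^2/(4a) = (-0.664 - 12)^2/(4*8)
= 160.3769/32 = 5.0118


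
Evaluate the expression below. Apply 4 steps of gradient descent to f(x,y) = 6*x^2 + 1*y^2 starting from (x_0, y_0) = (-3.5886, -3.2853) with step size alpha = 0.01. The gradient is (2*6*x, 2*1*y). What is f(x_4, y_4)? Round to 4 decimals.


Gradient descent on f(x,y) = 6*x^2 + 1*y^2.
Starting point: (-3.5886, -3.2853), alpha = 0.01
Step 1: grad_x = 2*6*-3.5886 = -43.0632, grad_y = 2*1*-3.2853 = -6.5706
  x_1 = -3.5886 - 0.01*-43.0632 = -3.158
  y_1 = -3.2853 - 0.01*-6.5706 = -3.2196
Step 2: grad_x = 2*6*-3.158 = -37.8956, grad_y = 2*1*-3.2196 = -6.4392
  x_2 = -3.158 - 0.01*-37.8956 = -2.779
  y_2 = -3.2196 - 0.01*-6.4392 = -3.1552
Step 3: grad_x = 2*6*-2.779 = -33.3481, grad_y = 2*1*-3.1552 = -6.3104
  x_3 = -2.779 - 0.01*-33.3481 = -2.4455
  y_3 = -3.1552 - 0.01*-6.3104 = -3.0921
Step 4: grad_x = 2*6*-2.4455 = -29.3464, grad_y = 2*1*-3.0921 = -6.1842
  x_4 = -2.4455 - 0.01*-29.3464 = -2.1521
  y_4 = -3.0921 - 0.01*-6.1842 = -3.0303
f(-2.1521, -3.0303) = 6*(-2.1521)^2 + 1*(-3.0303)^2 = 36.9708
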